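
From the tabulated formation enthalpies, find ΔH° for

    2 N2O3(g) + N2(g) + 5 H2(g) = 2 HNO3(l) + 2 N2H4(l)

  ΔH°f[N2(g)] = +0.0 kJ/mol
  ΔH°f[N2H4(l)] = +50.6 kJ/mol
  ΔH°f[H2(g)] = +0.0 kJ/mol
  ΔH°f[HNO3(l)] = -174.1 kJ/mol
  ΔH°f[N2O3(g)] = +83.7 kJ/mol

ΔH° = -414.4 kJ/mol

Products: 2·(-174.1) + 2·(+50.6) = -247.0
Reactants: 2·(+83.7) + 1·(+0.0) + 5·(+0.0) = +167.4
ΔH° = (-247.0) − (+167.4) = -414.4 kJ/mol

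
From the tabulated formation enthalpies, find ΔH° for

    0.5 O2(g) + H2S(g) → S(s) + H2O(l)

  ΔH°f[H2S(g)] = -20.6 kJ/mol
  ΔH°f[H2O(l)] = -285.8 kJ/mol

ΔH°rxn = Σ nΔHf°(products) − Σ nΔHf°(reactants).
Products: 1·(+0.0) + 1·(-285.8) = -285.8
Reactants: 1/2·(+0.0) + 1·(-20.6) = -20.6
ΔH° = (-285.8) − (-20.6) = -265.2 kJ/mol

ΔH° = -265.2 kJ/mol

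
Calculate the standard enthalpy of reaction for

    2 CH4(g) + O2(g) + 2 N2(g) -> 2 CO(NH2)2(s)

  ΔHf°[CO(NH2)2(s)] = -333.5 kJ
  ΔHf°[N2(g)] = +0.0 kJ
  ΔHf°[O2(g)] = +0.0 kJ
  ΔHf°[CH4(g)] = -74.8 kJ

ΔHrxn = -517.4 kJ

Products: 2·(-333.5) = -667.0
Reactants: 2·(-74.8) + 1·(+0.0) + 2·(+0.0) = -149.6
ΔHrxn = (-667.0) − (-149.6) = -517.4 kJ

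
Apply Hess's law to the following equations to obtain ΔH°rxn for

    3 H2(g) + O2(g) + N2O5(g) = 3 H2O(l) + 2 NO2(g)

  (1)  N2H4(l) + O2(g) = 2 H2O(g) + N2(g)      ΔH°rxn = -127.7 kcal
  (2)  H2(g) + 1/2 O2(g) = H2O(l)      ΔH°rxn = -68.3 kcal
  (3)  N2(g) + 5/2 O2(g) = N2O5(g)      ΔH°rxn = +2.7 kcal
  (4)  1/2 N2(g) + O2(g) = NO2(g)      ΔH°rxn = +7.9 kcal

ΔH°rxn = -191.8 kcal

(1): not needed (N2H4(l) appears nowhere else).
(2) × 3 (scale by 3 for the 3 H2O(l)): (3)·(-68.3) = -204.9 kcal
(3) reversed (reverse to put N2O5(g) on the reactant side): -2.7 kcal
(4) × 2 (×2 to match 2 NO2(g) in the target): (2)·(+7.9) = +15.8 kcal
By Hess's law, ΔH°rxn = (-204.9) + (-2.7) + (+15.8) = -191.8 kcal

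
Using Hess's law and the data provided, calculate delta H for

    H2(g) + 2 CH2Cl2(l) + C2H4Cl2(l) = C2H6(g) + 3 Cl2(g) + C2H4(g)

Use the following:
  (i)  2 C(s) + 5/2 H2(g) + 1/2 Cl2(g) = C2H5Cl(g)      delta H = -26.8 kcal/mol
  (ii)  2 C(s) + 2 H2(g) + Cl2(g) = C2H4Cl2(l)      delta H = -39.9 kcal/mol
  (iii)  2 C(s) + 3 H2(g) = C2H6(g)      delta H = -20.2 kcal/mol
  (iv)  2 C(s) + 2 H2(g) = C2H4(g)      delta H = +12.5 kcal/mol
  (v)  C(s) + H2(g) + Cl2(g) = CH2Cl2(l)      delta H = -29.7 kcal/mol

delta H = 91.6 kcal/mol

(i): not needed (C2H5Cl(g) appears nowhere else).
(ii) reversed (reverse to put C2H4Cl2(l) on the reactant side): +39.9 kcal/mol
(iii) as written (C2H6(g) already on the product side): -20.2 kcal/mol
(iv) as written (C2H4(g) already on the product side): +12.5 kcal/mol
(v) reversed and × 2 (CH2Cl2(l) must end up as a reactant; scale by 2 for the 2 CH2Cl2(l)): (-2)·(-29.7) = +59.4 kcal/mol
By Hess's law, delta H = (+39.9) + (-20.2) + (+12.5) + (+59.4) = 91.6 kcal/mol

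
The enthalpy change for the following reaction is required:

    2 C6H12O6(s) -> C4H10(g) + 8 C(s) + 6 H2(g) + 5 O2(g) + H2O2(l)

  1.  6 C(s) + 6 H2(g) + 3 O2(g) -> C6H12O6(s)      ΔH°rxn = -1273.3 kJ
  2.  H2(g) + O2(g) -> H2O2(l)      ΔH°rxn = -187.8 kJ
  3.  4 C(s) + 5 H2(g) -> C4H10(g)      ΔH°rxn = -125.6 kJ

ΔH°rxn = 2233.2 kJ

eq. 1 reversed and × 2 (C6H12O6(s) must end up as a reactant; ×2 to match 2 C6H12O6(s) in the target): (-2)·(-1273.3) = +2546.6 kJ
eq. 2 as written (H2O2(l) already on the product side): -187.8 kJ
eq. 3 as written (C4H10(g) already on the product side): -125.6 kJ
ΔH°rxn = (-2)·(-1273.3) + (1)·(-187.8) + (1)·(-125.6) = 2233.2 kJ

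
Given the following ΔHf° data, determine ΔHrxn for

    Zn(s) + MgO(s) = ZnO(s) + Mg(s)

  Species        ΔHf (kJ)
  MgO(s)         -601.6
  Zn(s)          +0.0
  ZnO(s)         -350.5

ΔHrxn = 251.1 kJ

ΔH°rxn = Σ nΔHf°(products) − Σ nΔHf°(reactants).
Products: 1·(-350.5) + 1·(+0.0) = -350.5
Reactants: 1·(+0.0) + 1·(-601.6) = -601.6
ΔHrxn = (-350.5) − (-601.6) = 251.1 kJ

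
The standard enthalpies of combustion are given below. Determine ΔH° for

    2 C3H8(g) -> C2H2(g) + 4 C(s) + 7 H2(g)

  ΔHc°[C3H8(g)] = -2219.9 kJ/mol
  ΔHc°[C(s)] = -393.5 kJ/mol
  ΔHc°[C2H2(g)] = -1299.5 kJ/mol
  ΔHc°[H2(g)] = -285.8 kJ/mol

Using ΔH = Σ nΔHc°(reactants) − Σ nΔHc°(products):
= [2·(-2219.9)] − [1·(-1299.5) + 4·(-393.5) + 7·(-285.8)]
= 434.3 kJ/mol

ΔH° = 434.3 kJ/mol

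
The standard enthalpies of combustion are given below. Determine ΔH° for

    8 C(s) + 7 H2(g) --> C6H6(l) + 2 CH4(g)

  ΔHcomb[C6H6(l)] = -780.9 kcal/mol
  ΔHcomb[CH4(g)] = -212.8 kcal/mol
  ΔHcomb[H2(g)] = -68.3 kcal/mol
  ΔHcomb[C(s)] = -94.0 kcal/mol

ΔH° = -23.6 kcal/mol

With combustion enthalpies, reactants minus products:
= [8·(-94.0) + 7·(-68.3)] − [1·(-780.9) + 2·(-212.8)]
= -23.6 kcal/mol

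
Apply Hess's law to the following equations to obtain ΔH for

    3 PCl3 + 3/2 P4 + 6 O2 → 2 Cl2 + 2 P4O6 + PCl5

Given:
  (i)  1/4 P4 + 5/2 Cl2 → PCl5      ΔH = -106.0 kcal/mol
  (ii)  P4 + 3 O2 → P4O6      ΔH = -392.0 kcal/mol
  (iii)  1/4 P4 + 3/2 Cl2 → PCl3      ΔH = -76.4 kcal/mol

ΔH = -660.8 kcal/mol

(i) as written (PCl5 already on the product side): -106.0 kcal/mol
(ii) × 2 (scale by 2 for the 2 P4O6): (2)·(-392.0) = -784.0 kcal/mol
(iii) reversed and × 3 (PCl3 must end up as a reactant; ×3 to match 3 PCl3 in the target): (-3)·(-76.4) = +229.2 kcal/mol
Summing the manipulated equations, ΔH = (-106.0) + (-784.0) + (+229.2) = -660.8 kcal/mol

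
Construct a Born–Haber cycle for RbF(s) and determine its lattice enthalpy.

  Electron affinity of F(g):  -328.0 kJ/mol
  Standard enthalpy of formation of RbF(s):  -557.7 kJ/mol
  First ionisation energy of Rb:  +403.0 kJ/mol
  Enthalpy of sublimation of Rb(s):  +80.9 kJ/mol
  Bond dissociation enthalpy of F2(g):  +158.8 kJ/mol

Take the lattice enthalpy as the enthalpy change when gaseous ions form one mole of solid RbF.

ΔHf° = 1·ΔHsub + 1·(ΣIE) + 1/2·D(F2) + 1·EA + U
-557.7 = 1·(+80.9) + 1·(+403.0) + 1/2·(+158.8) + 1·(-328.0) + U
U = -557.7 − (+235.3) = -793.0 kJ/mol

U = -793.0 kJ/mol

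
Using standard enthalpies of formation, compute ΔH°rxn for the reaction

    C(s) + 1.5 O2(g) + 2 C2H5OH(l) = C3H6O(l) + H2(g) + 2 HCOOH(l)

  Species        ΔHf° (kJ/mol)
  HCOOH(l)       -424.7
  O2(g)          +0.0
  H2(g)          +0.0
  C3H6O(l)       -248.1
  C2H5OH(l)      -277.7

Products: 1·(-248.1) + 1·(+0.0) + 2·(-424.7) = -1097.5
Reactants: 1·(+0.0) + 3/2·(+0.0) + 2·(-277.7) = -555.4
ΔH°rxn = (-1097.5) − (-555.4) = -542.1 kJ/mol

ΔH°rxn = -542.1 kJ/mol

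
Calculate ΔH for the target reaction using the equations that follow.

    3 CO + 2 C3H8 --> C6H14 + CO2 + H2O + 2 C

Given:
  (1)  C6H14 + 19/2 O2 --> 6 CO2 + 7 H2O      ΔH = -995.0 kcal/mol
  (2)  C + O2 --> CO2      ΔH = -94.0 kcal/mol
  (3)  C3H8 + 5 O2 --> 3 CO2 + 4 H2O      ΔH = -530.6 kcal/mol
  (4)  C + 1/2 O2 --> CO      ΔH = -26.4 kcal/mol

(1) reversed: +995.0 kcal/mol
(2) as written: -94.0 kcal/mol
(3) × 2: (2)·(-530.6) = -1061.2 kcal/mol
(4) reversed and × 3: (-3)·(-26.4) = +79.2 kcal/mol
ΔH = (+995.0) + (-94.0) + (-1061.2) + (+79.2) = -81.0 kcal/mol

ΔH = -81.0 kcal/mol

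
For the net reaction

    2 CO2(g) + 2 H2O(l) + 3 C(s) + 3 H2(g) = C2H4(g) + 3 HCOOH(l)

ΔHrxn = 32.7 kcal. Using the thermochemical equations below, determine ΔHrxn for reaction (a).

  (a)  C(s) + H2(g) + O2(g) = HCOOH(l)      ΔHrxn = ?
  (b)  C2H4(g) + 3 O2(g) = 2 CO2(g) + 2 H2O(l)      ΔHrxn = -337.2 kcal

(a) × 3 (×3 to match 3 HCOOH(l) in the target): contributes 3·x
(b) reversed (reverse to put C2H4(g) on the product side): +337.2 kcal
+32.7 = (+337.2) + 3·x
x = (+32.7 − (+337.2)) / (3) = -101.5 kcal

ΔHrxn = -101.5 kcal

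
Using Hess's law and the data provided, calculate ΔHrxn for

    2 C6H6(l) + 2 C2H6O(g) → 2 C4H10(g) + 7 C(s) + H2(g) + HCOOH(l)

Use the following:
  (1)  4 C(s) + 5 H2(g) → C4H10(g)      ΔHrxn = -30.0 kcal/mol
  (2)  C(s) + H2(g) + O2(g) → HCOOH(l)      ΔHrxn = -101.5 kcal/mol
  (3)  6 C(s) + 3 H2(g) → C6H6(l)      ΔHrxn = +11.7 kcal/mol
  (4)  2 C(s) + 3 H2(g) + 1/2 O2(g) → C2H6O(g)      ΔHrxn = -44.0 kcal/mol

ΔHrxn = -96.9 kcal/mol

(1) × 2: (2)·(-30.0) = -60.0 kcal/mol
(2) as written: -101.5 kcal/mol
(3) reversed and × 2: (-2)·(+11.7) = -23.4 kcal/mol
(4) reversed and × 2: (-2)·(-44.0) = +88.0 kcal/mol
ΔHrxn = (2)·(-30.0) + (1)·(-101.5) + (-2)·(+11.7) + (-2)·(-44.0) = -96.9 kcal/mol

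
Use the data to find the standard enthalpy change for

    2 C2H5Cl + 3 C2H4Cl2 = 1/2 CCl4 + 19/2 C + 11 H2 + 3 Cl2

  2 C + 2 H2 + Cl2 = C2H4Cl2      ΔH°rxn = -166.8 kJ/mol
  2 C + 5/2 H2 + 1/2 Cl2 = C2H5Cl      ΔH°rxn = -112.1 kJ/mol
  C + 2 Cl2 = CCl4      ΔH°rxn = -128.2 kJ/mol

equation 1 reversed and × 3: (-3)·(-166.8) = +500.4 kJ/mol
equation 2 reversed and × 2: (-2)·(-112.1) = +224.2 kJ/mol
equation 3 × 1/2: (1/2)·(-128.2) = -64.1 kJ/mol
Summing the manipulated equations, ΔH°rxn = (-3)·(-166.8) + (-2)·(-112.1) + (1/2)·(-128.2) = 660.5 kJ/mol

ΔH°rxn = 660.5 kJ/mol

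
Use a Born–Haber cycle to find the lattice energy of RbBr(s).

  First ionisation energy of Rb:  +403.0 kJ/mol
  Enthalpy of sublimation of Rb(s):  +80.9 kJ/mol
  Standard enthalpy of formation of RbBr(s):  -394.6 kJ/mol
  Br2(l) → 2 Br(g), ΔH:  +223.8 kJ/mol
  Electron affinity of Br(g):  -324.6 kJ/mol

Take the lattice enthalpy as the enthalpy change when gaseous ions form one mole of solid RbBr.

ΔHf° = 1·ΔHsub + 1·(ΣIE) + 1/2·D(Br2) + 1·EA + U
-394.6 = 1·(+80.9) + 1·(+403.0) + 1/2·(+223.8) + 1·(-324.6) + U
U = -394.6 − (+271.2) = -665.8 kJ/mol

U = -665.8 kJ/mol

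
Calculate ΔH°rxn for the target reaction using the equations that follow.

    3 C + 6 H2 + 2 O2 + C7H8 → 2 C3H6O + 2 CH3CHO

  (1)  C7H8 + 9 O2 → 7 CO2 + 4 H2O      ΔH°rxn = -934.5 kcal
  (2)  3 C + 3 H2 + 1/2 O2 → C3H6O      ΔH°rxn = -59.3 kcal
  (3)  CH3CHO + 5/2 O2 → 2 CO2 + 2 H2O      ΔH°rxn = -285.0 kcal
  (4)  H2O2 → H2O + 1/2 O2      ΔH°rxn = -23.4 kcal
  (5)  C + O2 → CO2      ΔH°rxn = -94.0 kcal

ΔH°rxn = -201.1 kcal

(1) as written (C7H8 already on the reactant side): -934.5 kcal
(2) × 2 (scale by 2 for the 2 C3H6O): (2)·(-59.3) = -118.6 kcal
(3) reversed and × 2 (CH3CHO must end up as a product; ×2 to match 2 CH3CHO in the target): (-2)·(-285.0) = +570.0 kcal
(4): not needed (H2O2 appears nowhere else).
(5) reversed and × 3: (-3)·(-94.0) = +282.0 kcal
ΔH°rxn = (1)·(-934.5) + (2)·(-59.3) + (-2)·(-285.0) + (-3)·(-94.0) = -201.1 kcal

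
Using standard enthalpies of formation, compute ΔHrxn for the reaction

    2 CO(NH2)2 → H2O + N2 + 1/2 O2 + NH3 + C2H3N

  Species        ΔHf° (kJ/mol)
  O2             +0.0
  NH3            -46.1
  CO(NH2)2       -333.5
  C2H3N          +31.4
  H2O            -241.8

ΔHrxn = 410.5 kJ/mol

Products: 1·(-241.8) + 1·(+0.0) + 1/2·(+0.0) + 1·(-46.1) + 1·(+31.4) = -256.5
Reactants: 2·(-333.5) = -667.0
ΔHrxn = (-256.5) − (-667.0) = 410.5 kJ/mol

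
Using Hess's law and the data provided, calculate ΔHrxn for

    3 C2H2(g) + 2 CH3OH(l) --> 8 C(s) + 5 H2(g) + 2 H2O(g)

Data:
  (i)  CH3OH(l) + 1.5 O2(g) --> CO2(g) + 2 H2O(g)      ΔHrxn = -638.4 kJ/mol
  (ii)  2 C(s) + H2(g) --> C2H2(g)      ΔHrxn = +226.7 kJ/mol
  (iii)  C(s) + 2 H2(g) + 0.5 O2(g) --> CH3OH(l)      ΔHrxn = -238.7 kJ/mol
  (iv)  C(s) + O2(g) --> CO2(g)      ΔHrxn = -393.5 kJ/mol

(i) as written: -638.4 kJ/mol
(ii) reversed and × 3: (-3)·(+226.7) = -680.1 kJ/mol
(iii) reversed: +238.7 kJ/mol
(iv) reversed: +393.5 kJ/mol
Combining the equations, ΔHrxn = (-638.4) + (-680.1) + (+238.7) + (+393.5) = -686.3 kJ/mol

ΔHrxn = -686.3 kJ/mol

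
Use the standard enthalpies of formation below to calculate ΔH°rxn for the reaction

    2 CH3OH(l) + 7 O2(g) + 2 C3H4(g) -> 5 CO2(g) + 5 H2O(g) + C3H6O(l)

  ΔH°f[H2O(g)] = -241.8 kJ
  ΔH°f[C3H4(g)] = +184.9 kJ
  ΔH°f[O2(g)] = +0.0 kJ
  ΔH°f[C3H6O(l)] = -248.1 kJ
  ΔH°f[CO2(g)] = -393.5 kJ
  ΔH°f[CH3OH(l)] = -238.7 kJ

ΔH°rxn = -3317.0 kJ

Products: 5·(-393.5) + 5·(-241.8) + 1·(-248.1) = -3424.6
Reactants: 2·(-238.7) + 7·(+0.0) + 2·(+184.9) = -107.6
ΔH°rxn = (-3424.6) − (-107.6) = -3317.0 kJ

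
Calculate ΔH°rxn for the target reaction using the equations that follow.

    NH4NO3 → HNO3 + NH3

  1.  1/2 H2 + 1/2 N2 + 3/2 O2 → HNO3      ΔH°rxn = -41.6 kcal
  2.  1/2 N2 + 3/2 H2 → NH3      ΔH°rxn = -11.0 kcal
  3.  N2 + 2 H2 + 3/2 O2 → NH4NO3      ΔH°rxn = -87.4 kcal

ΔH°rxn = 34.8 kcal

eq. 1 as written (HNO3 already on the product side): -41.6 kcal
eq. 2 as written (NH3 already on the product side): -11.0 kcal
eq. 3 reversed (reverse to put NH4NO3 on the reactant side): +87.4 kcal
Combining the equations, ΔH°rxn = (1)·(-41.6) + (1)·(-11.0) + (-1)·(-87.4) = 34.8 kcal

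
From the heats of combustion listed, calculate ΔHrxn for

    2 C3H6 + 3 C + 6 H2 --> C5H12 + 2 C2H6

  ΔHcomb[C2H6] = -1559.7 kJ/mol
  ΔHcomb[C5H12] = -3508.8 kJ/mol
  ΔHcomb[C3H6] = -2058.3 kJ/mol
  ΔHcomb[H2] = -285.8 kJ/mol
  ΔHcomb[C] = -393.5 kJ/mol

ΔHrxn = -383.7 kJ/mol

With combustion enthalpies, reactants minus products:
= [2·(-2058.3) + 3·(-393.5) + 6·(-285.8)] − [1·(-3508.8) + 2·(-1559.7)]
= -383.7 kJ/mol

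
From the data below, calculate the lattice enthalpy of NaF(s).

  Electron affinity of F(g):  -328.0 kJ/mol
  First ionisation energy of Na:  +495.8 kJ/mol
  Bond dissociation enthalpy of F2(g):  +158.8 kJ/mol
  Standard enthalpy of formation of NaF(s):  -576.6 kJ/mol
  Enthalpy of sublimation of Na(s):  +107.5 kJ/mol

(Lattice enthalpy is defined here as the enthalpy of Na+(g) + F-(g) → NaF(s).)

ΔHf° = 1·ΔHsub + 1·(ΣIE) + 1/2·D(F2) + 1·EA + U
-576.6 = 1·(+107.5) + 1·(+495.8) + 1/2·(+158.8) + 1·(-328.0) + U
U = -576.6 − (+354.7) = -931.3 kJ/mol

U = -931.3 kJ/mol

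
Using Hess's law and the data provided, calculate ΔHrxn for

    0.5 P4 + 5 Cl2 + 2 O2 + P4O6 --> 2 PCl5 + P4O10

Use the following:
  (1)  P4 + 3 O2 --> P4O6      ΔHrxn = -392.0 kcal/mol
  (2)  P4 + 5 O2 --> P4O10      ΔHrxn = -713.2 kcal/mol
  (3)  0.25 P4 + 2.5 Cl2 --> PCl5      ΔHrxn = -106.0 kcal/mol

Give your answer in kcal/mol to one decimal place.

(1) reversed: +392.0 kcal/mol
(2) as written: -713.2 kcal/mol
(3) × 2: (2)·(-106.0) = -212.0 kcal/mol
ΔHrxn = (-1)·(-392.0) + (1)·(-713.2) + (2)·(-106.0) = -533.2 kcal/mol

ΔHrxn = -533.2 kcal/mol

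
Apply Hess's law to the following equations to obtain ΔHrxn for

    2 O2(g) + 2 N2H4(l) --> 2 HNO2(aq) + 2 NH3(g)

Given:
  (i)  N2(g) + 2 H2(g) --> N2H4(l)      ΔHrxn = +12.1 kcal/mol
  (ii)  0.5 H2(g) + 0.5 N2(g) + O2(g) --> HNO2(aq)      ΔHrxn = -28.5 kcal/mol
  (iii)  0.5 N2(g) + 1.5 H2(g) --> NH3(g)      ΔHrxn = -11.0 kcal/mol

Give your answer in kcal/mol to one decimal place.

(i) reversed and × 2: (-2)·(+12.1) = -24.2 kcal/mol
(ii) × 2: (2)·(-28.5) = -57.0 kcal/mol
(iii) × 2: (2)·(-11.0) = -22.0 kcal/mol
By Hess's law, ΔHrxn = (-2)·(+12.1) + (2)·(-28.5) + (2)·(-11.0) = -103.2 kcal/mol

ΔHrxn = -103.2 kcal/mol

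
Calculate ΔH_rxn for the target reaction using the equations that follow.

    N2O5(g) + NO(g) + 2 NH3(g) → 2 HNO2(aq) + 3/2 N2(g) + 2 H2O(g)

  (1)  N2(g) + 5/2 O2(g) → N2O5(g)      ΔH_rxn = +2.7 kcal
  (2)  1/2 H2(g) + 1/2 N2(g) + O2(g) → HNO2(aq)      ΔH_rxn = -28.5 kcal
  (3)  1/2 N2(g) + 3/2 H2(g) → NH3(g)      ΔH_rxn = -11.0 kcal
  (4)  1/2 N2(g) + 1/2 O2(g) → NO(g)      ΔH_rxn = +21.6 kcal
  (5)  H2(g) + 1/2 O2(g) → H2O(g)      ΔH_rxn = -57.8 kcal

ΔH_rxn = -174.9 kcal

(1) reversed: -2.7 kcal
(2) × 2: (2)·(-28.5) = -57.0 kcal
(3) reversed and × 2: (-2)·(-11.0) = +22.0 kcal
(4) reversed: -21.6 kcal
(5) × 2: (2)·(-57.8) = -115.6 kcal
Combining the equations, ΔH_rxn = (-1)·(+2.7) + (2)·(-28.5) + (-2)·(-11.0) + (-1)·(+21.6) + (2)·(-57.8) = -174.9 kcal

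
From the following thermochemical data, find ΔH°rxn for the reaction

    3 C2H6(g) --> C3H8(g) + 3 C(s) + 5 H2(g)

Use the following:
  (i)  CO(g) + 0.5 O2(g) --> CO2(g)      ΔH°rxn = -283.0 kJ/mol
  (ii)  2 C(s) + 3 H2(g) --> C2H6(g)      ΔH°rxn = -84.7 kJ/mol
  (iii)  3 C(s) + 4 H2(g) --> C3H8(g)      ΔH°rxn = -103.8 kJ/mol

ΔH°rxn = 150.3 kJ/mol

(i): not needed.
(ii) reversed and × 3: (-3)·(-84.7) = +254.1 kJ/mol
(iii) as written: -103.8 kJ/mol
ΔH°rxn = (+254.1) + (-103.8) = 150.3 kJ/mol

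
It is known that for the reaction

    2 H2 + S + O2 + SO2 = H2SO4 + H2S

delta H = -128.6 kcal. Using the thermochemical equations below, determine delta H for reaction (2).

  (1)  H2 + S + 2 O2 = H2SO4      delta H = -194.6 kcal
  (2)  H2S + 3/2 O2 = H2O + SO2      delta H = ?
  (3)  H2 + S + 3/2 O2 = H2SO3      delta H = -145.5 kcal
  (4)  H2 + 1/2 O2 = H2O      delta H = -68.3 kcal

delta H = -134.3 kcal

(1) as written: -194.6 kcal
(2) reversed: contributes −x
(3): not needed.
(4) as written: -68.3 kcal
-128.6 = (-194.6) + (-68.3) − x
x = (-128.6 − (-262.9)) / (-1) = -134.3 kcal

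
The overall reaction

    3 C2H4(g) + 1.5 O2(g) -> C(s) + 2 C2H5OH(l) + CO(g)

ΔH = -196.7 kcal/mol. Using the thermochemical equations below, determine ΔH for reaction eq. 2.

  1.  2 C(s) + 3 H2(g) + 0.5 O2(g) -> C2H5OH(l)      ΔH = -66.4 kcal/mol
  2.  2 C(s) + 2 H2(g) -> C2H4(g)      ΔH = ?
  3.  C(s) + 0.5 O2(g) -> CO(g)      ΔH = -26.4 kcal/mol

ΔH = 12.5 kcal/mol

eq. 1 × 2: (2)·(-66.4) = -132.8 kcal/mol
eq. 2 reversed and × 3: contributes −3·x
eq. 3 as written: -26.4 kcal/mol
-196.7 = (-132.8) + (-26.4) − 3·x
x = (-196.7 − (-159.2)) / (-3) = 12.5 kcal/mol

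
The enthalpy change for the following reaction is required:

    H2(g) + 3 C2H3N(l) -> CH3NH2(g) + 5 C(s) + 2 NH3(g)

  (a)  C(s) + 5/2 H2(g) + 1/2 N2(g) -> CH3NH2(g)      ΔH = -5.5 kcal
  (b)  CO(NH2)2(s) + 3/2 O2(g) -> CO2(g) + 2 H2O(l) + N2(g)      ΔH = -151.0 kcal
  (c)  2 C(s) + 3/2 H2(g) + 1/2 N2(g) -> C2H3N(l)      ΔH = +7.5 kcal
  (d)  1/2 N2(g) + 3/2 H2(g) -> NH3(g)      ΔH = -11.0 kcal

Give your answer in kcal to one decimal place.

(a) as written (CH3NH2(g) already on the product side): -5.5 kcal
(b): not needed (H2O(l) appears nowhere else).
(c) reversed and × 3 (C2H3N(l) must end up as a reactant; scale by 3 for the 3 C2H3N(l)): (-3)·(+7.5) = -22.5 kcal
(d) × 2 (×2 to match 2 NH3(g) in the target): (2)·(-11.0) = -22.0 kcal
By Hess's law, ΔH = (-5.5) + (-22.5) + (-22.0) = -50.0 kcal

ΔH = -50.0 kcal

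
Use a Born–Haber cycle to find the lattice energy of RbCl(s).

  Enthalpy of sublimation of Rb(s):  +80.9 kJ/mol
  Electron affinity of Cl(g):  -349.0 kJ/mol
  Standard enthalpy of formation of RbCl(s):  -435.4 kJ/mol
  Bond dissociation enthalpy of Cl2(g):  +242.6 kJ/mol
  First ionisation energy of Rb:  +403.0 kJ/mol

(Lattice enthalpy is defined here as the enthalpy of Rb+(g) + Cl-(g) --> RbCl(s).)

U = -691.6 kJ/mol

ΔHf° = 1·ΔHsub + 1·(ΣIE) + 1/2·D(Cl2) + 1·EA + U
-435.4 = 1·(+80.9) + 1·(+403.0) + 1/2·(+242.6) + 1·(-349.0) + U
U = -435.4 − (+256.2) = -691.6 kJ/mol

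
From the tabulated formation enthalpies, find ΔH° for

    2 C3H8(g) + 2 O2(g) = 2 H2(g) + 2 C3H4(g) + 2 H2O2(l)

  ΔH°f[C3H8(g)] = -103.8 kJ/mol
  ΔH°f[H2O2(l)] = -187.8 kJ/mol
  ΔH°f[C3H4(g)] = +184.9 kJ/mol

ΔH°rxn = Σ nΔHf°(products) − Σ nΔHf°(reactants).
Products: 2·(+0.0) + 2·(+184.9) + 2·(-187.8) = -5.8
Reactants: 2·(-103.8) + 2·(+0.0) = -207.6
ΔH° = (-5.8) − (-207.6) = 201.8 kJ/mol

ΔH° = 201.8 kJ/mol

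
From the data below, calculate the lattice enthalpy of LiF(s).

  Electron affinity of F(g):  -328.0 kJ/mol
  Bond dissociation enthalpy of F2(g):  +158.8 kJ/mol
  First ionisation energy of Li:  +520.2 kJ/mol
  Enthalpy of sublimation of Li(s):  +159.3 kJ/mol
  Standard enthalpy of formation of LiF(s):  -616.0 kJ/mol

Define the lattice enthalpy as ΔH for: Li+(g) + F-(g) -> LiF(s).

ΔHf° = 1·ΔHsub + 1·(ΣIE) + 1/2·D(F2) + 1·EA + U
-616.0 = 1·(+159.3) + 1·(+520.2) + 1/2·(+158.8) + 1·(-328.0) + U
U = -616.0 − (+430.9) = -1046.9 kJ/mol

U = -1046.9 kJ/mol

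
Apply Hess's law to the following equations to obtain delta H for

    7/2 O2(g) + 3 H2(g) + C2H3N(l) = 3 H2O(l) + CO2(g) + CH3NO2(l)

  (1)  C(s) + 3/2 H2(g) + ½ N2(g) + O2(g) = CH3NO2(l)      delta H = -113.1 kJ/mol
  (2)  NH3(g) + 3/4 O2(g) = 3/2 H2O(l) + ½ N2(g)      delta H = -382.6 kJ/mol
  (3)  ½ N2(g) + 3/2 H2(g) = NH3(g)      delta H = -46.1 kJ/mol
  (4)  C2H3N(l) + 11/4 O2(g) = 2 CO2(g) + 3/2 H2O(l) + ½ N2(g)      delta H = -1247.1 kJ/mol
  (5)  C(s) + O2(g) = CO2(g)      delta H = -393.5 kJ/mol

delta H = -1395.4 kJ/mol

(1) as written (CH3NO2(l) already on the product side): -113.1 kJ/mol
(2) as written: -382.6 kJ/mol
(3) as written: -46.1 kJ/mol
(4) as written (C2H3N(l) already on the reactant side): -1247.1 kJ/mol
(5) reversed: +393.5 kJ/mol
Combining the equations, delta H = (-113.1) + (-382.6) + (-46.1) + (-1247.1) + (+393.5) = -1395.4 kJ/mol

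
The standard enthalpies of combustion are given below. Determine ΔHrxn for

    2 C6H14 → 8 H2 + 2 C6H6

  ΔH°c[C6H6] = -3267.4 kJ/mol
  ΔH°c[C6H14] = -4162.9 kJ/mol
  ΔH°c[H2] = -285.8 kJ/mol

ΔHrxn = 495.4 kJ/mol

With combustion enthalpies, reactants minus products:
= [2·(-4162.9)] − [8·(-285.8) + 2·(-3267.4)]
= 495.4 kJ/mol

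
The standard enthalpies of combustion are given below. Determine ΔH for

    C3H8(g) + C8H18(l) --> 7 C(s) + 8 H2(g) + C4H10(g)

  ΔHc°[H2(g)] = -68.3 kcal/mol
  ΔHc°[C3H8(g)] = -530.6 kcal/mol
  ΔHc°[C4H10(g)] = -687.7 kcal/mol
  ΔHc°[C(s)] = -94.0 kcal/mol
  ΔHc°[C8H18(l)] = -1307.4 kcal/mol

ΔH = 54.1 kcal/mol

With combustion enthalpies, reactants minus products:
= [1·(-530.6) + 1·(-1307.4)] − [7·(-94.0) + 8·(-68.3) + 1·(-687.7)]
= 54.1 kcal/mol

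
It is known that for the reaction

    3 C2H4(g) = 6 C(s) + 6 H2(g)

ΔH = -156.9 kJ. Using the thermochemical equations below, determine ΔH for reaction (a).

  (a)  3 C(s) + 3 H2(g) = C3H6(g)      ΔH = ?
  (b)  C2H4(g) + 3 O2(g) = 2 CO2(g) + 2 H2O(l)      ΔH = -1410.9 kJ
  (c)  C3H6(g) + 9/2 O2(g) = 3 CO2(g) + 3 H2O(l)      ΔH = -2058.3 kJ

(a) reversed and × 2 (C(s) must end up as a product; ×2 to match 6 C(s) in the target): contributes −2·x
(b) × 3 (×3 to match 3 C2H4(g) in the target): (3)·(-1410.9) = -4232.7 kJ
(c) reversed and × 2: (-2)·(-2058.3) = +4116.6 kJ
-156.9 = (-4232.7) + (+4116.6) − 2·x
x = (-156.9 − (-116.1)) / (-2) = 20.4 kJ

ΔH = 20.4 kJ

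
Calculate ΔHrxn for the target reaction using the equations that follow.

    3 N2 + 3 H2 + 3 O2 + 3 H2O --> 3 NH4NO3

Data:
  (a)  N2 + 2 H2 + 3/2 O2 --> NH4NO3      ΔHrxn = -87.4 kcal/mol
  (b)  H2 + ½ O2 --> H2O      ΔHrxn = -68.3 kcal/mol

ΔHrxn = -57.3 kcal/mol

(a) × 3 (scale by 3 for the 3 NH4NO3): (3)·(-87.4) = -262.2 kcal/mol
(b) reversed and × 3 (H2O must end up as a reactant; scale by 3 for the 3 H2O): (-3)·(-68.3) = +204.9 kcal/mol
ΔHrxn = (3)·(-87.4) + (-3)·(-68.3) = -57.3 kcal/mol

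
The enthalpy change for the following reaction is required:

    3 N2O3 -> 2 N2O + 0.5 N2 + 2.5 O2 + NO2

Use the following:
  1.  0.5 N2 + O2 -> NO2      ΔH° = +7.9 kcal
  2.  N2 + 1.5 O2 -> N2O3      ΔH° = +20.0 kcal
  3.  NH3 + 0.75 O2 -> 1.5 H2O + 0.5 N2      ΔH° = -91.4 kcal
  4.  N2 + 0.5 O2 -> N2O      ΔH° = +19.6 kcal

ΔH° = -12.9 kcal

eq. 1 as written: +7.9 kcal
eq. 2 reversed and × 3: (-3)·(+20.0) = -60.0 kcal
eq. 3: not needed.
eq. 4 × 2: (2)·(+19.6) = +39.2 kcal
ΔH° = (1)·(+7.9) + (-3)·(+20.0) + (2)·(+19.6) = -12.9 kcal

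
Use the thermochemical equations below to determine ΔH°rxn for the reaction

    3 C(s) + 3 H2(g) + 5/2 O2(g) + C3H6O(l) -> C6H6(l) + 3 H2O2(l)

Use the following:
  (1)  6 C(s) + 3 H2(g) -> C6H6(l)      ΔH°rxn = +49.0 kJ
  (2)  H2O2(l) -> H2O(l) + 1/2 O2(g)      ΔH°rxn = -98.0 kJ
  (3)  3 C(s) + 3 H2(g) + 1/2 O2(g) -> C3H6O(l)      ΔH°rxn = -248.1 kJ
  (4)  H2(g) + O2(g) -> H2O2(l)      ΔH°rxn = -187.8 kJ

(1) as written: +49.0 kJ
(2): not needed.
(3) reversed: +248.1 kJ
(4) × 3: (3)·(-187.8) = -563.4 kJ
ΔH°rxn = (+49.0) + (+248.1) + (-563.4) = -266.3 kJ

ΔH°rxn = -266.3 kJ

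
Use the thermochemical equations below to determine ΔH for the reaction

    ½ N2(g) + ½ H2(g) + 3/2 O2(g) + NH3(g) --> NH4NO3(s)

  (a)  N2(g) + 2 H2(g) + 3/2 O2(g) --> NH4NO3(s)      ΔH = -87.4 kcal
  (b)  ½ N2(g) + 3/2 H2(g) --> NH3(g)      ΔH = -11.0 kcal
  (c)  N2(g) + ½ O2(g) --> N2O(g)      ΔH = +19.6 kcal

ΔH = -76.4 kcal

(a) as written (NH4NO3(s) already on the product side): -87.4 kcal
(b) reversed (NH3(g) must end up as a reactant): +11.0 kcal
(c): not needed (N2O(g) appears nowhere else).
Combining the equations, ΔH = (1)·(-87.4) + (-1)·(-11.0) = -76.4 kcal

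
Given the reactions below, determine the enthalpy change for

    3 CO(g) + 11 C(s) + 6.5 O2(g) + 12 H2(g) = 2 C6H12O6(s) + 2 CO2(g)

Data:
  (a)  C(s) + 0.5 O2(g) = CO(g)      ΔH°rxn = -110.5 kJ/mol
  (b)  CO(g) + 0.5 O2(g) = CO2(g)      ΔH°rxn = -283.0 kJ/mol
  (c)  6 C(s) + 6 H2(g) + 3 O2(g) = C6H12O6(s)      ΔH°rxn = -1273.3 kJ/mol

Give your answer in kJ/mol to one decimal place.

(a) reversed: +110.5 kJ/mol
(b) × 2 (×2 to match 2 CO2(g) in the target): (2)·(-283.0) = -566.0 kJ/mol
(c) × 2 (×2 to match 2 C6H12O6(s) in the target): (2)·(-1273.3) = -2546.6 kJ/mol
Since enthalpy is a state function, ΔH°rxn = (+110.5) + (-566.0) + (-2546.6) = -3002.1 kJ/mol

ΔH°rxn = -3002.1 kJ/mol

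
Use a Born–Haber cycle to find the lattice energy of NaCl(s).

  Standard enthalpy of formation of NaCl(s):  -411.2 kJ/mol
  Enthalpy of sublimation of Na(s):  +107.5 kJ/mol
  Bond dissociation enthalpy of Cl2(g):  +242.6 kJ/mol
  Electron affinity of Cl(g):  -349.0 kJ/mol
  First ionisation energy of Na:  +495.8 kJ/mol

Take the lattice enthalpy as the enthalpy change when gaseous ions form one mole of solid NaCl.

U = -786.8 kJ/mol

ΔHf° = 1·ΔHsub + 1·(ΣIE) + 1/2·D(Cl2) + 1·EA + U
-411.2 = 1·(+107.5) + 1·(+495.8) + 1/2·(+242.6) + 1·(-349.0) + U
U = -411.2 − (+375.6) = -786.8 kJ/mol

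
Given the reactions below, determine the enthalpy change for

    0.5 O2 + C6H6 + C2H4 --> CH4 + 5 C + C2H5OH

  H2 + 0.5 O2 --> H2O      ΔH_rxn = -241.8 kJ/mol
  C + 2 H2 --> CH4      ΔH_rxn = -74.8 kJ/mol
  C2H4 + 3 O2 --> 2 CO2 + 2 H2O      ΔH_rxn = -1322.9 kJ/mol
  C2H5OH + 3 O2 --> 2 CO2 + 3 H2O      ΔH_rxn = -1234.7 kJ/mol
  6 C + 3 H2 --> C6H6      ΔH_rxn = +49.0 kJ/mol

ΔH_rxn = -453.8 kJ/mol

equation 1 as written: -241.8 kJ/mol
equation 2 as written (CH4 already on the product side): -74.8 kJ/mol
equation 3 as written (C2H4 already on the reactant side): -1322.9 kJ/mol
equation 4 reversed (reverse to put C2H5OH on the product side): +1234.7 kJ/mol
equation 5 reversed (reverse to put C6H6 on the reactant side): -49.0 kJ/mol
Summing the manipulated equations, ΔH_rxn = (1)·(-241.8) + (1)·(-74.8) + (1)·(-1322.9) + (-1)·(-1234.7) + (-1)·(+49.0) = -453.8 kJ/mol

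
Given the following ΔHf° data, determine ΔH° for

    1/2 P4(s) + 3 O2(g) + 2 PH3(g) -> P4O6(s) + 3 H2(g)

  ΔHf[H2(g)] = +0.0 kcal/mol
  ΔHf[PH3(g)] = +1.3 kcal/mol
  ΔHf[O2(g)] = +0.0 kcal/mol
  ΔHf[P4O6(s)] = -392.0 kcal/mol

Products: 1·(-392.0) + 3·(+0.0) = -392.0
Reactants: 1/2·(+0.0) + 3·(+0.0) + 2·(+1.3) = +2.6
ΔH° = (-392.0) − (+2.6) = -394.6 kcal/mol

ΔH° = -394.6 kcal/mol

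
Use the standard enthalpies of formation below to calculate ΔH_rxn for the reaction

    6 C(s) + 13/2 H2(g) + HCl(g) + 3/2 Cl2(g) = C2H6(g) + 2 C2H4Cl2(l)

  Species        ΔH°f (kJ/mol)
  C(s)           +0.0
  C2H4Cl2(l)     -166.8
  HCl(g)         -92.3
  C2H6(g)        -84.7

ΔH_rxn = -326.0 kJ/mol

Products: 1·(-84.7) + 2·(-166.8) = -418.3
Reactants: 6·(+0.0) + 13/2·(+0.0) + 1·(-92.3) + 3/2·(+0.0) = -92.3
ΔH_rxn = (-418.3) − (-92.3) = -326.0 kJ/mol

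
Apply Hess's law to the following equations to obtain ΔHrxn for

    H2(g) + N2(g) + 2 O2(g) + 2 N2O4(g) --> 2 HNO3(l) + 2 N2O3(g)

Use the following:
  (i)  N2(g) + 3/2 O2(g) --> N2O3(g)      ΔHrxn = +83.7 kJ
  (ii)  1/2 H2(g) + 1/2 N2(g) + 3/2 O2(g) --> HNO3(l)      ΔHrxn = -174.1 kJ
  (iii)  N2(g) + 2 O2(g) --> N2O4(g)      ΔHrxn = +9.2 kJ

ΔHrxn = -199.2 kJ

(i) × 2 (scale by 2 for the 2 N2O3(g)): (2)·(+83.7) = +167.4 kJ
(ii) × 2 (scale by 2 for the 2 HNO3(l)): (2)·(-174.1) = -348.2 kJ
(iii) reversed and × 2 (reverse to put N2O4(g) on the reactant side; ×2 to match 2 N2O4(g) in the target): (-2)·(+9.2) = -18.4 kJ
ΔHrxn = (2)·(+83.7) + (2)·(-174.1) + (-2)·(+9.2) = -199.2 kJ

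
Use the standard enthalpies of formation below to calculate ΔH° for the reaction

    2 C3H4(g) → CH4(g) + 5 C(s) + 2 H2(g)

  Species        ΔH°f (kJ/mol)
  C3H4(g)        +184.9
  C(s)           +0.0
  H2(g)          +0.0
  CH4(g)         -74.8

Products: 1·(-74.8) + 5·(+0.0) + 2·(+0.0) = -74.8
Reactants: 2·(+184.9) = +369.8
ΔH° = (-74.8) − (+369.8) = -444.6 kJ/mol

ΔH° = -444.6 kJ/mol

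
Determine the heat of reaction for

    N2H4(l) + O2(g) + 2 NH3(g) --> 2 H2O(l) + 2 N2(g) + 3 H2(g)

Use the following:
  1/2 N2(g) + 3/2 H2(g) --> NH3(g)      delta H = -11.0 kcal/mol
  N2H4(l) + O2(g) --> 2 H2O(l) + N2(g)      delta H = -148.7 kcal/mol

delta H = -126.7 kcal/mol

equation 1 reversed and × 2: (-2)·(-11.0) = +22.0 kcal/mol
equation 2 as written: -148.7 kcal/mol
Since enthalpy is a state function, delta H = (+22.0) + (-148.7) = -126.7 kcal/mol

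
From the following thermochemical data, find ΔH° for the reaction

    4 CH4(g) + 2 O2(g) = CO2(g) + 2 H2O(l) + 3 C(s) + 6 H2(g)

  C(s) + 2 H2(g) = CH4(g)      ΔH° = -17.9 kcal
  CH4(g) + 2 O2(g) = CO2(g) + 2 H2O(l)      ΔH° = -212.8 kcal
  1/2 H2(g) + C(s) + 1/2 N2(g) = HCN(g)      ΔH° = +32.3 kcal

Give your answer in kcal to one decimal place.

equation 1 reversed and × 3: (-3)·(-17.9) = +53.7 kcal
equation 2 as written (CO2(g) already on the product side): -212.8 kcal
equation 3: not needed (HCN(g) appears nowhere else).
Summing the manipulated equations, ΔH° = (-3)·(-17.9) + (1)·(-212.8) = -159.1 kcal

ΔH° = -159.1 kcal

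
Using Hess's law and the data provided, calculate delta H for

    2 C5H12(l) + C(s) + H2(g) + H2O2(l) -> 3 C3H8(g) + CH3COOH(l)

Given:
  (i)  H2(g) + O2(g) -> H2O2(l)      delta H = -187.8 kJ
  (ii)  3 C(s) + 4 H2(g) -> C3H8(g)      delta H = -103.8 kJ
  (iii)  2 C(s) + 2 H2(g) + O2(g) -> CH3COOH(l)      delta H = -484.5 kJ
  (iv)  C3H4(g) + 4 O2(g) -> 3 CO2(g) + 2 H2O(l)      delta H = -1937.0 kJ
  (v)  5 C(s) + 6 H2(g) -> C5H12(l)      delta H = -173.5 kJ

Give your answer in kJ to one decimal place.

delta H = -261.1 kJ

(i) reversed: +187.8 kJ
(ii) × 3: (3)·(-103.8) = -311.4 kJ
(iii) as written: -484.5 kJ
(iv): not needed.
(v) reversed and × 2: (-2)·(-173.5) = +347.0 kJ
delta H = (+187.8) + (-311.4) + (-484.5) + (+347.0) = -261.1 kJ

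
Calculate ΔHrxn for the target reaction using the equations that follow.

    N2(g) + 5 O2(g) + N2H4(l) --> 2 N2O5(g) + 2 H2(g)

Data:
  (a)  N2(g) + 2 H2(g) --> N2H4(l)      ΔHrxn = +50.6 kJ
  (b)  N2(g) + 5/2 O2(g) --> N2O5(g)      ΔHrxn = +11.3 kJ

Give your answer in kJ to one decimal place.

ΔHrxn = -28.0 kJ

(a) reversed: -50.6 kJ
(b) × 2: (2)·(+11.3) = +22.6 kJ
Summing the manipulated equations, ΔHrxn = (-50.6) + (+22.6) = -28.0 kJ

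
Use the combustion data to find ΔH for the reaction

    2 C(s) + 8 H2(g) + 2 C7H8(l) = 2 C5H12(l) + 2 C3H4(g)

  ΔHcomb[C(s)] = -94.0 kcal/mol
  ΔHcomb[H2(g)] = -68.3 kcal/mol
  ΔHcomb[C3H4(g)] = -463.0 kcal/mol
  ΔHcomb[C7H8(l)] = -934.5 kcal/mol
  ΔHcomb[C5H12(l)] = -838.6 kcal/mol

ΔH = -0.2 kcal/mol

With combustion enthalpies, reactants minus products:
= [2·(-94.0) + 8·(-68.3) + 2·(-934.5)] − [2·(-838.6) + 2·(-463.0)]
= -0.2 kcal/mol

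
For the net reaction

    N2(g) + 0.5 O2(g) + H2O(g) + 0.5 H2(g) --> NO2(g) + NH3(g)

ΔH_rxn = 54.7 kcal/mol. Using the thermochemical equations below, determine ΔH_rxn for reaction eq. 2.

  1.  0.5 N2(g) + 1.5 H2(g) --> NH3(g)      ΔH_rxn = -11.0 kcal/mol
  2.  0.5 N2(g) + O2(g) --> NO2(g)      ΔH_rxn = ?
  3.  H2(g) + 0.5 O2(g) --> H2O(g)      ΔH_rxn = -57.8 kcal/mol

eq. 1 as written (NH3(g) already on the product side): -11.0 kcal/mol
eq. 2 as written (NO2(g) already on the product side): contributes x
eq. 3 reversed (reverse to put H2O(g) on the reactant side): +57.8 kcal/mol
+54.7 = (-11.0) + (+57.8) + x
x = (+54.7 − (+46.8)) / (1) = 7.9 kcal/mol

ΔH_rxn = 7.9 kcal/mol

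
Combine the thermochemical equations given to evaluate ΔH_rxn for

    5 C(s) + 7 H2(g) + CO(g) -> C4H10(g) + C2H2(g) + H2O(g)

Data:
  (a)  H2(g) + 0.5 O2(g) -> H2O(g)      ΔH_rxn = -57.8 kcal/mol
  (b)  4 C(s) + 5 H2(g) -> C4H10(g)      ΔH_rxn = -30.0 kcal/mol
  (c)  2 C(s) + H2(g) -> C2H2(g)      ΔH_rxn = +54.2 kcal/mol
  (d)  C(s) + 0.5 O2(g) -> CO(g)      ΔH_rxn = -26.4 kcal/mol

(a) as written: -57.8 kcal/mol
(b) as written: -30.0 kcal/mol
(c) as written: +54.2 kcal/mol
(d) reversed: +26.4 kcal/mol
ΔH_rxn = (-57.8) + (-30.0) + (+54.2) + (+26.4) = -7.2 kcal/mol

ΔH_rxn = -7.2 kcal/mol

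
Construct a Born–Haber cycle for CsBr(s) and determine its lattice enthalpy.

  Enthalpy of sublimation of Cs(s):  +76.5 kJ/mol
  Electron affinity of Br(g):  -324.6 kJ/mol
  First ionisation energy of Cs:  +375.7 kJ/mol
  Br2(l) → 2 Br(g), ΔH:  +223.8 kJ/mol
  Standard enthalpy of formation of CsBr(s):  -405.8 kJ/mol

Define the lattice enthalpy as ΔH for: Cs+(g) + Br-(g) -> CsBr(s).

ΔHf° = 1·ΔHsub + 1·(ΣIE) + 1/2·D(Br2) + 1·EA + U
-405.8 = 1·(+76.5) + 1·(+375.7) + 1/2·(+223.8) + 1·(-324.6) + U
U = -405.8 − (+239.5) = -645.3 kJ/mol

U = -645.3 kJ/mol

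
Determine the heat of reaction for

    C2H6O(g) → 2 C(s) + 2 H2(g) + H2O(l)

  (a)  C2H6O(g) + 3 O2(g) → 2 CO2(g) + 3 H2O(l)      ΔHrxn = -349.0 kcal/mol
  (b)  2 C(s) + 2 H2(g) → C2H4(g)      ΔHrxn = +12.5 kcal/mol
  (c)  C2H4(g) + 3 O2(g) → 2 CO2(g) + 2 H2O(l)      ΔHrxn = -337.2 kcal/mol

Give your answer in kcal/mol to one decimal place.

(a) as written (C2H6O(g) already on the reactant side): -349.0 kcal/mol
(b) reversed (reverse to put C(s) on the product side): -12.5 kcal/mol
(c) reversed: +337.2 kcal/mol
Since enthalpy is a state function, ΔHrxn = (-349.0) + (-12.5) + (+337.2) = -24.3 kcal/mol

ΔHrxn = -24.3 kcal/mol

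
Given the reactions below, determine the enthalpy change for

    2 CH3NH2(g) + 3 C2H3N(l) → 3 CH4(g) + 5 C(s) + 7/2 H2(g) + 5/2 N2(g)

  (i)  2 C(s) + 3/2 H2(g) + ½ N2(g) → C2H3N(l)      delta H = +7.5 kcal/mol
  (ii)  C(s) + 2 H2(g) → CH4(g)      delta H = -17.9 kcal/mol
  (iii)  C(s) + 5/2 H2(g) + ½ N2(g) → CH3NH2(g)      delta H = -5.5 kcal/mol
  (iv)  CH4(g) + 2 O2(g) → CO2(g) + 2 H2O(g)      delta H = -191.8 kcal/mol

(i) reversed and × 3: (-3)·(+7.5) = -22.5 kcal/mol
(ii) × 3: (3)·(-17.9) = -53.7 kcal/mol
(iii) reversed and × 2: (-2)·(-5.5) = +11.0 kcal/mol
(iv): not needed.
Since enthalpy is a state function, delta H = (-3)·(+7.5) + (3)·(-17.9) + (-2)·(-5.5) = -65.2 kcal/mol

delta H = -65.2 kcal/mol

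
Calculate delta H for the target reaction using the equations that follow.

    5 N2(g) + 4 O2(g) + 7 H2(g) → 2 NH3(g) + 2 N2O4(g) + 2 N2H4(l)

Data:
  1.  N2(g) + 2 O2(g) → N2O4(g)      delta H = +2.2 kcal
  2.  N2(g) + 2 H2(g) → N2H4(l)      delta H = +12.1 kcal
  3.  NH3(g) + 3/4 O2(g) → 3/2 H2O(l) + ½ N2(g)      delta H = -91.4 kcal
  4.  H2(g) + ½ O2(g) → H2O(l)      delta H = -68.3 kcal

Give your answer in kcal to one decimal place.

eq. 1 × 2 (scale by 2 for the 2 N2O4(g)): (2)·(+2.2) = +4.4 kcal
eq. 2 × 2 (scale by 2 for the 2 N2H4(l)): (2)·(+12.1) = +24.2 kcal
eq. 3 reversed and × 2 (reverse to put NH3(g) on the product side; scale by 2 for the 2 NH3(g)): (-2)·(-91.4) = +182.8 kcal
eq. 4 × 3: (3)·(-68.3) = -204.9 kcal
Combining the equations, delta H = (2)·(+2.2) + (2)·(+12.1) + (-2)·(-91.4) + (3)·(-68.3) = 6.5 kcal

delta H = 6.5 kcal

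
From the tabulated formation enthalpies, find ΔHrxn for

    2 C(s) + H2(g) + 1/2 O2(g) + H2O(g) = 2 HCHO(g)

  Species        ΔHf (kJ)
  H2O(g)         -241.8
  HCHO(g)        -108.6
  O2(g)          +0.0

Products: 2·(-108.6) = -217.2
Reactants: 2·(+0.0) + 1·(+0.0) + 1/2·(+0.0) + 1·(-241.8) = -241.8
ΔHrxn = (-217.2) − (-241.8) = 24.6 kJ

ΔHrxn = 24.6 kJ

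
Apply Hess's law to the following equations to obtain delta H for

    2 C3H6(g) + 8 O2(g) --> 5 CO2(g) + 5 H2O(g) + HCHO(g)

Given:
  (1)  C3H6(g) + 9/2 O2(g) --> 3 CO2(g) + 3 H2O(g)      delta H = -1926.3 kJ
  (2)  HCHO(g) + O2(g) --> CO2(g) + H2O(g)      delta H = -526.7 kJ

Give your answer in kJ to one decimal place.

(1) × 2 (scale by 2 for the 2 C3H6(g)): (2)·(-1926.3) = -3852.6 kJ
(2) reversed (HCHO(g) must end up as a product): +526.7 kJ
Combining the equations, delta H = (2)·(-1926.3) + (-1)·(-526.7) = -3325.9 kJ

delta H = -3325.9 kJ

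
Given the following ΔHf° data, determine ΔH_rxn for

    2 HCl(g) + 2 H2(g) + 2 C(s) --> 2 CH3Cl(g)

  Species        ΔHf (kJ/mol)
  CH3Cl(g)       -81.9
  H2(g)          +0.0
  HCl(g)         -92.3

Products: 2·(-81.9) = -163.8
Reactants: 2·(-92.3) + 2·(+0.0) + 2·(+0.0) = -184.6
ΔH_rxn = (-163.8) − (-184.6) = 20.8 kJ/mol

ΔH_rxn = 20.8 kJ/mol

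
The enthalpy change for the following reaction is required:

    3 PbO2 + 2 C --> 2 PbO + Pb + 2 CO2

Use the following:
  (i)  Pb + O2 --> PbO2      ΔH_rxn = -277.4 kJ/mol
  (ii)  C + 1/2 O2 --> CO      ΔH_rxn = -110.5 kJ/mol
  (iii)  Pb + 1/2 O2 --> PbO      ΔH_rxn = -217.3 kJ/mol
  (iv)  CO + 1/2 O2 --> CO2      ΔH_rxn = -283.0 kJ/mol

(i) reversed and × 3 (reverse to put PbO2 on the reactant side; ×3 to match 3 PbO2 in the target): (-3)·(-277.4) = +832.2 kJ/mol
(ii) × 2 (×2 to match 2 C in the target): (2)·(-110.5) = -221.0 kJ/mol
(iii) × 2 (scale by 2 for the 2 PbO): (2)·(-217.3) = -434.6 kJ/mol
(iv) × 2 (scale by 2 for the 2 CO2): (2)·(-283.0) = -566.0 kJ/mol
By Hess's law, ΔH_rxn = (-3)·(-277.4) + (2)·(-110.5) + (2)·(-217.3) + (2)·(-283.0) = -389.4 kJ/mol

ΔH_rxn = -389.4 kJ/mol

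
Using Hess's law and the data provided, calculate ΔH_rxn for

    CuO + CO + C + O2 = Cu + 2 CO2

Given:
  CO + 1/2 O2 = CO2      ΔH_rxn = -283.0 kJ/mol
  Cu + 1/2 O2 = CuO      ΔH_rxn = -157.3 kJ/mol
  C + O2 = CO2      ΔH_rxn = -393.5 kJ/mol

ΔH_rxn = -519.2 kJ/mol

equation 1 as written (CO already on the reactant side): -283.0 kJ/mol
equation 2 reversed (CuO must end up as a reactant): +157.3 kJ/mol
equation 3 as written (C already on the reactant side): -393.5 kJ/mol
Since enthalpy is a state function, ΔH_rxn = (1)·(-283.0) + (-1)·(-157.3) + (1)·(-393.5) = -519.2 kJ/mol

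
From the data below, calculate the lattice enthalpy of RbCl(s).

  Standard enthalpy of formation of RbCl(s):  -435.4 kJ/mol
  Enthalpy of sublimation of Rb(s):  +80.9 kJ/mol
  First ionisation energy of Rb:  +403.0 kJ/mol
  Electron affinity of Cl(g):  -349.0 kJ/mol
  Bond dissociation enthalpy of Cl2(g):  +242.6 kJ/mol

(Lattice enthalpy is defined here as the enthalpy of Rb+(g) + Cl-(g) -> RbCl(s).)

ΔHf° = 1·ΔHsub + 1·(ΣIE) + 1/2·D(Cl2) + 1·EA + U
-435.4 = 1·(+80.9) + 1·(+403.0) + 1/2·(+242.6) + 1·(-349.0) + U
U = -435.4 − (+256.2) = -691.6 kJ/mol

U = -691.6 kJ/mol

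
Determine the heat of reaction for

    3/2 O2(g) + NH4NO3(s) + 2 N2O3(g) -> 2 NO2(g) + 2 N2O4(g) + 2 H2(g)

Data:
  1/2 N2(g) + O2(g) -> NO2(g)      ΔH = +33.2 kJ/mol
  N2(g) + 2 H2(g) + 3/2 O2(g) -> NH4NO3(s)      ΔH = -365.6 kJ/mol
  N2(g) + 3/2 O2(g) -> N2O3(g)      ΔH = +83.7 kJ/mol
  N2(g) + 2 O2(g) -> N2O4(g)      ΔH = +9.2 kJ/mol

ΔH = 283.0 kJ/mol

equation 1 × 2 (scale by 2 for the 2 NO2(g)): (2)·(+33.2) = +66.4 kJ/mol
equation 2 reversed (NH4NO3(s) must end up as a reactant): +365.6 kJ/mol
equation 3 reversed and × 2 (N2O3(g) must end up as a reactant; scale by 2 for the 2 N2O3(g)): (-2)·(+83.7) = -167.4 kJ/mol
equation 4 × 2 (×2 to match 2 N2O4(g) in the target): (2)·(+9.2) = +18.4 kJ/mol
ΔH = (+66.4) + (+365.6) + (-167.4) + (+18.4) = 283.0 kJ/mol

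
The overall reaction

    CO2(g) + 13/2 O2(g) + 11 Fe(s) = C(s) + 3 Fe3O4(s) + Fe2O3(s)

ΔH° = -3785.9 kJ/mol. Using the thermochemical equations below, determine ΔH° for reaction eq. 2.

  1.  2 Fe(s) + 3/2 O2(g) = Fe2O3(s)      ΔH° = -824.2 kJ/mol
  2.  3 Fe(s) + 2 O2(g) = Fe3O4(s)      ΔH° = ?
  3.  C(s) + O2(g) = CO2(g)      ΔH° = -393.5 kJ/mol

eq. 1 as written: -824.2 kJ/mol
eq. 2 × 3: contributes 3·x
eq. 3 reversed: +393.5 kJ/mol
-3785.9 = (-824.2) + (+393.5) + 3·x
x = (-3785.9 − (-430.7)) / (3) = -1118.4 kJ/mol

ΔH° = -1118.4 kJ/mol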